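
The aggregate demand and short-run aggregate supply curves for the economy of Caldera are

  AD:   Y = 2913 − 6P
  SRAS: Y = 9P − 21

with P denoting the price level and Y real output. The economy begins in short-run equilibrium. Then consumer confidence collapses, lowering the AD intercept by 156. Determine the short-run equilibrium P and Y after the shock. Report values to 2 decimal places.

P = 185.20, Y = 1645.80

This is a negative demand shock: AD shifts left.
New AD: Y = 2757 − 6P.
Set AD = SRAS: 2757 − 6P = 9P − 21, so 2778 = 15P and P = 185.20.
Substituting into AD, Y = 1645.80.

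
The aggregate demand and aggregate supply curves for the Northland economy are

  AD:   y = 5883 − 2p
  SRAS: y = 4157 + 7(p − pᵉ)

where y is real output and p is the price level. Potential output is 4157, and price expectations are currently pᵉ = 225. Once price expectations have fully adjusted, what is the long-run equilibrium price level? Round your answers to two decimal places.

Long-run p = 863.00

Short run: with pᵉ = 225, SRAS is y = 2582 + 7p. Setting AD = SRAS gives 3301 = 9p, so p = 366.78 and y = 5883 − 2p = 5149.44.
Output 5149.44 is above potential 4157, so over time expected prices rise and SRAS shifts left until y returns to 4157.
Long run: y = 4157 on the AD curve gives 4157 = 5883 − 2p, so p = 863.00.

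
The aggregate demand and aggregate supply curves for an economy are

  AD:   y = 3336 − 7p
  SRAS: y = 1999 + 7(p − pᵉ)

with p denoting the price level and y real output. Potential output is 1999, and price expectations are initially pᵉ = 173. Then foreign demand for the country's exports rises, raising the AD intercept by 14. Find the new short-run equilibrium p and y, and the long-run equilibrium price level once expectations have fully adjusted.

Short run: p = 183, y = 2069. Long run: p = 193.

AD shifts right: new AD is y = 3350 − 7p. With pᵉ = 173, SRAS is y = 788 + 7p.
Short run: 3350 − 7p = 788 + 7p gives 2562 = 14p, so p = 183 and y = 3350 − 7·183 = 2069.
y = 2069 is above potential 1999; expectations adjust and SRAS shifts left until y = 1999.
Long run: on the new AD curve, 1999 = 3350 − 7p gives p = 193.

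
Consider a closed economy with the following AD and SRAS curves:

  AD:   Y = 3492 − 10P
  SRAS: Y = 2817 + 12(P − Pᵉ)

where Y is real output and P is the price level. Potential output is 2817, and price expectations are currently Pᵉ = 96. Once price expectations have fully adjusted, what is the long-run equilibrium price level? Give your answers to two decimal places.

Short run: with Pᵉ = 96, SRAS is Y = 1665 + 12P. Setting AD = SRAS gives 1827 = 22P, so P = 83.05 and Y = 3492 − 10P = 2661.55.
Output 2661.55 is below potential 2817, so over time expected prices fall and SRAS shifts right until Y returns to 2817.
Long run: Y = 2817 on the AD curve gives 2817 = 3492 − 10P, so P = 67.50.

Long-run P = 67.50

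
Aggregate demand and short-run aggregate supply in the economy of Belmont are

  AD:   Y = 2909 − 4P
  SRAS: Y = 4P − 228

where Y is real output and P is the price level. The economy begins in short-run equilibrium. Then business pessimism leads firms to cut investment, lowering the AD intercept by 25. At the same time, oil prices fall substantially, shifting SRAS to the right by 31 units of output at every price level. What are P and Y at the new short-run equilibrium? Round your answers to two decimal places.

P = 385.13, Y = 1343.50

After both shocks: AD is Y = 2884 − 4P and SRAS is Y = 4P − 197.
Setting them equal: 3081 = 8P, so P = 385.13.
Substituting into AD, Y = 1343.50.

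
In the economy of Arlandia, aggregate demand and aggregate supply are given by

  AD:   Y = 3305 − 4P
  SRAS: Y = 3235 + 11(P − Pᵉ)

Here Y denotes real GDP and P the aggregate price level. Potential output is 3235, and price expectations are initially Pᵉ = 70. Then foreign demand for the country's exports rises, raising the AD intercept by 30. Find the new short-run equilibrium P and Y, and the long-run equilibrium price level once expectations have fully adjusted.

Short run: P = 58, Y = 3103. Long run: P = 25.

AD shifts right: new AD is Y = 3335 − 4P. With Pᵉ = 70, SRAS is Y = 2465 + 11P.
Short run: 3335 − 4P = 2465 + 11P gives 870 = 15P, so P = 58 and Y = 3335 − 4·58 = 3103.
Y = 3103 is below potential 3235; expectations adjust and SRAS shifts right until Y = 3235.
Long run: on the new AD curve, 3235 = 3335 − 4P gives P = 25.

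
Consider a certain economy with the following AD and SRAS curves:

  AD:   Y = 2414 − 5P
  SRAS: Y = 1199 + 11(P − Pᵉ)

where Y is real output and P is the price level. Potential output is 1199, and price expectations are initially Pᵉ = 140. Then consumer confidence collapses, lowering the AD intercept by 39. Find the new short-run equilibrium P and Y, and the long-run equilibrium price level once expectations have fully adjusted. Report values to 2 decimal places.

Short run: P = 169.75, Y = 1526.25. Long run: P = 235.20.

AD shifts left: new AD is Y = 2375 − 5P. With Pᵉ = 140, SRAS is Y = 11P − 341.
Short run: 2375 − 5P = 11P − 341 gives 2716 = 16P, so P = 169.75 and Y = 2375 − 5P = 1526.25.
Y = 1526.25 is above potential 1199; expectations adjust and SRAS shifts left until Y = 1199.
Long run: on the new AD curve, 1199 = 2375 − 5P gives P = 235.20.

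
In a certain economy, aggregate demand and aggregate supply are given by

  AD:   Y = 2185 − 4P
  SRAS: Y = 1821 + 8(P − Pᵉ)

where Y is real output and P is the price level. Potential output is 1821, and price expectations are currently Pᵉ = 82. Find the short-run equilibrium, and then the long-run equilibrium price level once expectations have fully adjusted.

Short run: P = 85, Y = 1845. Long run: P = 91.

Short run: with Pᵉ = 82, SRAS is Y = 1165 + 8P. Setting AD = SRAS gives 1020 = 12P, so P = 85 and Y = 2185 − 4·85 = 1845.
Output 1845 is above potential 1821, so over time expected prices rise and SRAS shifts left until Y returns to 1821.
Long run: Y = 1821 on the AD curve gives 1821 = 2185 − 4P, so P = 91.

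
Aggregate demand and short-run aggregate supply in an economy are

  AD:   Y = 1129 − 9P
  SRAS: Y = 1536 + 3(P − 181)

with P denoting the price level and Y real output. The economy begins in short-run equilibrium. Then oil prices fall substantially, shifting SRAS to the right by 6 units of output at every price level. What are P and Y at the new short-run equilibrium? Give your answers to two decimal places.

P = 10.83, Y = 1031.50

This is a positive supply shock: SRAS shifts right.
New SRAS: Y = 999 + 3P.
Set AD = SRAS: 1129 − 9P = 999 + 3P, so 130 = 12P and P = 10.83.
Substituting into AD, Y = 1031.50.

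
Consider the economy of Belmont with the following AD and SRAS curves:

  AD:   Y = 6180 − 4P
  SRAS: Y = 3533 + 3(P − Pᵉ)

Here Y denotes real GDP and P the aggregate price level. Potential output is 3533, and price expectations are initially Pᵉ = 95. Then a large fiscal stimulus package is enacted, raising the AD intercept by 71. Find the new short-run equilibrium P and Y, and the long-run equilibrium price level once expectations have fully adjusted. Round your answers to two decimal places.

Short run: P = 429.00, Y = 4535.00. Long run: P = 679.50.

AD shifts right: new AD is Y = 6251 − 4P. With Pᵉ = 95, SRAS is Y = 3248 + 3P.
Short run: 6251 − 4P = 3248 + 3P gives 3003 = 7P, so P = 429.00 and Y = 6251 − 4P = 4535.00.
Y = 4535.00 is above potential 3533; expectations adjust and SRAS shifts left until Y = 3533.
Long run: on the new AD curve, 3533 = 6251 − 4P gives P = 679.50.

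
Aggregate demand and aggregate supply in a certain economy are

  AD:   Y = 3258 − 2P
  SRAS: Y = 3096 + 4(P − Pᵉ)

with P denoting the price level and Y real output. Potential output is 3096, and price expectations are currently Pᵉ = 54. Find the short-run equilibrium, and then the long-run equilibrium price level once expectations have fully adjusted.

Short run: with Pᵉ = 54, SRAS is Y = 2880 + 4P. Setting AD = SRAS gives 378 = 6P, so P = 63 and Y = 3258 − 2·63 = 3132.
Output 3132 is above potential 3096, so over time expected prices rise and SRAS shifts left until Y returns to 3096.
Long run: Y = 3096 on the AD curve gives 3096 = 3258 − 2P, so P = 81.

Short run: P = 63, Y = 3132. Long run: P = 81.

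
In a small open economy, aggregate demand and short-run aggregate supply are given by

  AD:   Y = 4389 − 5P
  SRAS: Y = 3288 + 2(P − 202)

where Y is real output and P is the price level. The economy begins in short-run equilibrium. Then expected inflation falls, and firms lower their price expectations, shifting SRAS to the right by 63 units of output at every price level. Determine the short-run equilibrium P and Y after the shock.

This is a positive supply shock: SRAS shifts right.
New SRAS: Y = 2947 + 2P.
Set AD = SRAS: 4389 − 5P = 2947 + 2P, so 1442 = 7P and P = 206.
Y = 4389 − 5·206 = 3359.

P = 206, Y = 3359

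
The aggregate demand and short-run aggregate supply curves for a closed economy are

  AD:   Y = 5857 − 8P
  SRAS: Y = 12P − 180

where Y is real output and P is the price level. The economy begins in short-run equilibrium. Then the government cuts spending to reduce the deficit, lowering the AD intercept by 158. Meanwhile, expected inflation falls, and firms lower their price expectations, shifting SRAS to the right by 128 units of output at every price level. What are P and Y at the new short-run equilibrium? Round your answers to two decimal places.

P = 287.55, Y = 3398.60

After both shocks: AD is Y = 5699 − 8P and SRAS is Y = 12P − 52.
Setting them equal: 5751 = 20P, so P = 287.55.
Substituting into AD, Y = 3398.60.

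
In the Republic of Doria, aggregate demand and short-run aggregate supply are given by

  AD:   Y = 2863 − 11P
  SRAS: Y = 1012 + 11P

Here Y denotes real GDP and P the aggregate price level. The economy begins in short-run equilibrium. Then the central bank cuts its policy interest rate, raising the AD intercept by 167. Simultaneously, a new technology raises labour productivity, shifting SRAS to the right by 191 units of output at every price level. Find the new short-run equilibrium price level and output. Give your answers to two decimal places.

P = 83.05, Y = 2116.50

After both shocks: AD is Y = 3030 − 11P and SRAS is Y = 1203 + 11P.
Setting them equal: 1827 = 22P, so P = 83.05.
Substituting into AD, Y = 2116.50.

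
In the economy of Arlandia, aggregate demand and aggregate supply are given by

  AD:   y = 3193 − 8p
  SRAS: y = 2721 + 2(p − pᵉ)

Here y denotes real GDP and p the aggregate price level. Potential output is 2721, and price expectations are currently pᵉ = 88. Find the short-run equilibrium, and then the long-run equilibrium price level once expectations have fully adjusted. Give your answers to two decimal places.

Short run: with pᵉ = 88, SRAS is y = 2545 + 2p. Setting AD = SRAS gives 648 = 10p, so p = 64.80 and y = 3193 − 8p = 2674.60.
Output 2674.60 is below potential 2721, so over time expected prices fall and SRAS shifts right until y returns to 2721.
Long run: y = 2721 on the AD curve gives 2721 = 3193 − 8p, so p = 59.00.

Short run: p = 64.80, y = 2674.60. Long run: p = 59.00.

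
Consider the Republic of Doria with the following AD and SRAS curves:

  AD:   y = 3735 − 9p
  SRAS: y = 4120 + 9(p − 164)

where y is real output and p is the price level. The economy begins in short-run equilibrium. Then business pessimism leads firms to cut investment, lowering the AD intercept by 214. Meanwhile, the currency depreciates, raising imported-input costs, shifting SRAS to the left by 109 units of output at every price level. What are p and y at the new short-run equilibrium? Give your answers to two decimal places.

p = 54.78, y = 3028.00

After both shocks: AD is y = 3521 − 9p and SRAS is y = 2535 + 9p.
Setting them equal: 986 = 18p, so p = 54.78.
Substituting into AD, y = 3028.00.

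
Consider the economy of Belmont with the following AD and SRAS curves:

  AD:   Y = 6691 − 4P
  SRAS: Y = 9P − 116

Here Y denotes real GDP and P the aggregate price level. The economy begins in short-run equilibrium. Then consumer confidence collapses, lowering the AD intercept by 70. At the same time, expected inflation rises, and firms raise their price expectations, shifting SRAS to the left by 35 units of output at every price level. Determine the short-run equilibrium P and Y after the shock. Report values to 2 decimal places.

After both shocks: AD is Y = 6621 − 4P and SRAS is Y = 9P − 151.
Setting them equal: 6772 = 13P, so P = 520.92.
Substituting into AD, Y = 4537.31.

P = 520.92, Y = 4537.31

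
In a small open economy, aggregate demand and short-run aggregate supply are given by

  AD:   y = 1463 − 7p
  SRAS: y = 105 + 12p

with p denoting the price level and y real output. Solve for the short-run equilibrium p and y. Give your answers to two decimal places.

p = 71.47, y = 962.68

Set AD = SRAS: 1463 − 7p = 105 + 12p, so 1358 = 19p and p = 71.47.
Substituting into AD, y = 1463 − 7p = 962.68.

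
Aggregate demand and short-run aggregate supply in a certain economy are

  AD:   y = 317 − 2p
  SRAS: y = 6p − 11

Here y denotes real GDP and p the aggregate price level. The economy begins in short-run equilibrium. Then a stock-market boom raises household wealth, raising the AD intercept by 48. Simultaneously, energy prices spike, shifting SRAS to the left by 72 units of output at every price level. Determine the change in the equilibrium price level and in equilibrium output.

Δp = +15, Δy = +18

After both shocks: AD is y = 365 − 2p and SRAS is y = 6p − 83.
Setting them equal: 448 = 8p, so p = 56.
y = 365 − 2·56 = 253.
Initially p = 41, y = 235, so Δp = +15 and Δy = +18.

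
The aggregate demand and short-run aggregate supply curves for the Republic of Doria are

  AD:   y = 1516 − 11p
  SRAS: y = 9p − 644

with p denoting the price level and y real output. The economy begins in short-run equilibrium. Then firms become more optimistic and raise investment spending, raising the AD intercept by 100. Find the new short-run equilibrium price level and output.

This is a positive demand shock: AD shifts right.
New AD: y = 1616 − 11p.
Set AD = SRAS: 1616 − 11p = 9p − 644, so 2260 = 20p and p = 113.
y = 1616 − 11·113 = 373.

p = 113, y = 373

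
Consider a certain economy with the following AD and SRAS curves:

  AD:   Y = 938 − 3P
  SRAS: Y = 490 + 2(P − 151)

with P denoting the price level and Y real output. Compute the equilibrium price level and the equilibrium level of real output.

P = 150, Y = 488

Write SRAS as Y = 490 + 2P − 302 = 188 + 2P.
Set AD = SRAS: 938 − 3P = 188 + 2P, so 750 = 5P and P = 150.
Then Y = 938 − 3·150 = 488.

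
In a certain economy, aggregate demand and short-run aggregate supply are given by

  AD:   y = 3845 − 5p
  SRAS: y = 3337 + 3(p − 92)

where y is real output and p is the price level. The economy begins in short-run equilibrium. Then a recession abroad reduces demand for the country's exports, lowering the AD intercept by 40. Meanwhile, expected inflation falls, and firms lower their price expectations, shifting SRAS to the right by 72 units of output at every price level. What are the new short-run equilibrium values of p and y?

p = 84, y = 3385

After both shocks: AD is y = 3805 − 5p and SRAS is y = 3133 + 3p.
Setting them equal: 672 = 8p, so p = 84.
y = 3805 − 5·84 = 3385.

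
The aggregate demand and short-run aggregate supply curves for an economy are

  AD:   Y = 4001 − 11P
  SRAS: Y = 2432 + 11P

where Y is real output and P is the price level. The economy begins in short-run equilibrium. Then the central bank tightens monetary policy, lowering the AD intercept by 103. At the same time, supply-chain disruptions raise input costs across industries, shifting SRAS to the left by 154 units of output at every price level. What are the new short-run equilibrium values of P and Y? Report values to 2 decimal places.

After both shocks: AD is Y = 3898 − 11P and SRAS is Y = 2278 + 11P.
Setting them equal: 1620 = 22P, so P = 73.64.
Substituting into AD, Y = 3088.00.

P = 73.64, Y = 3088.00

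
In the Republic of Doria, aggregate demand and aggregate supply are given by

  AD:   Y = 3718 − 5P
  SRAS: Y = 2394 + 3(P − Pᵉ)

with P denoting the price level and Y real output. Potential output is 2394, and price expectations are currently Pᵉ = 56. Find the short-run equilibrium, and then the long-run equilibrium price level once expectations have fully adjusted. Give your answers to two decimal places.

Short run: with Pᵉ = 56, SRAS is Y = 2226 + 3P. Setting AD = SRAS gives 1492 = 8P, so P = 186.50 and Y = 3718 − 5P = 2785.50.
Output 2785.50 is above potential 2394, so over time expected prices rise and SRAS shifts left until Y returns to 2394.
Long run: Y = 2394 on the AD curve gives 2394 = 3718 − 5P, so P = 264.80.

Short run: P = 186.50, Y = 2785.50. Long run: P = 264.80.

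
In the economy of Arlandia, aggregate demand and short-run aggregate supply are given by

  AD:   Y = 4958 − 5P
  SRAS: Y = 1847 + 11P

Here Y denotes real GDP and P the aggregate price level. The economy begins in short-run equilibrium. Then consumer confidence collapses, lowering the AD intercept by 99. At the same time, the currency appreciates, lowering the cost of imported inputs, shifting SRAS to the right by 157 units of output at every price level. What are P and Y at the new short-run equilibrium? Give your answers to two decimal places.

After both shocks: AD is Y = 4859 − 5P and SRAS is Y = 2004 + 11P.
Setting them equal: 2855 = 16P, so P = 178.44.
Substituting into AD, Y = 3966.81.

P = 178.44, Y = 3966.81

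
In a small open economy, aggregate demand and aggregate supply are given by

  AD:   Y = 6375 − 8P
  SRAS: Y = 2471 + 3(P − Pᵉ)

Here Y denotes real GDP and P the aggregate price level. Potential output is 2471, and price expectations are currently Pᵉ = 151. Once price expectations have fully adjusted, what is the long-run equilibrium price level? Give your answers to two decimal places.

Long-run P = 488.00

Short run: with Pᵉ = 151, SRAS is Y = 2018 + 3P. Setting AD = SRAS gives 4357 = 11P, so P = 396.09 and Y = 6375 − 8P = 3206.27.
Output 3206.27 is above potential 2471, so over time expected prices rise and SRAS shifts left until Y returns to 2471.
Long run: Y = 2471 on the AD curve gives 2471 = 6375 − 8P, so P = 488.00.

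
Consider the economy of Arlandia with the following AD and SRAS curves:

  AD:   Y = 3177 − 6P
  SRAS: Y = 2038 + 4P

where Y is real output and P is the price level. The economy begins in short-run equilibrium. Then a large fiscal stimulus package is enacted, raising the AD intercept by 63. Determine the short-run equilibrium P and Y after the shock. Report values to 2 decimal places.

P = 120.20, Y = 2518.80

This is a positive demand shock: AD shifts right.
New AD: Y = 3240 − 6P.
Set AD = SRAS: 3240 − 6P = 2038 + 4P, so 1202 = 10P and P = 120.20.
Substituting into AD, Y = 2518.80.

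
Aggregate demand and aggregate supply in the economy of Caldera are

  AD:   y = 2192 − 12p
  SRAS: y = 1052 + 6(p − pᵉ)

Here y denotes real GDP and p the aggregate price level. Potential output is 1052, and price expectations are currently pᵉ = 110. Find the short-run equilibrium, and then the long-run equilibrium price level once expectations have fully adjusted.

Short run: p = 100, y = 992. Long run: p = 95.

Short run: with pᵉ = 110, SRAS is y = 392 + 6p. Setting AD = SRAS gives 1800 = 18p, so p = 100 and y = 2192 − 12·100 = 992.
Output 992 is below potential 1052, so over time expected prices fall and SRAS shifts right until y returns to 1052.
Long run: y = 1052 on the AD curve gives 1052 = 2192 − 12p, so p = 95.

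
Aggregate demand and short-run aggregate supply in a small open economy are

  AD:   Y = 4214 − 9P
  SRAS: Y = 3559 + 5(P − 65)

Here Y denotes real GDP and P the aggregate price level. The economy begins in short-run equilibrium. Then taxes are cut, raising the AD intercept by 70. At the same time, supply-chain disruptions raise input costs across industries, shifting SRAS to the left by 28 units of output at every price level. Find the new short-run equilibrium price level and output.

After both shocks: AD is Y = 4284 − 9P and SRAS is Y = 3206 + 5P.
Setting them equal: 1078 = 14P, so P = 77.
Y = 4284 − 9·77 = 3591.

P = 77, Y = 3591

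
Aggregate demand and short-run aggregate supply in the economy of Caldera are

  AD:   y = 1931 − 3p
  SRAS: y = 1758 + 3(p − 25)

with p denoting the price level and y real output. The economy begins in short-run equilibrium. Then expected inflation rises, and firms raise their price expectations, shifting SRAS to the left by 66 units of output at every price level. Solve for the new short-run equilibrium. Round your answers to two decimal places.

p = 52.33, y = 1774.00

This is a negative supply shock: SRAS shifts left.
New SRAS: y = 1617 + 3p.
Set AD = SRAS: 1931 − 3p = 1617 + 3p, so 314 = 6p and p = 52.33.
Substituting into AD, y = 1774.00.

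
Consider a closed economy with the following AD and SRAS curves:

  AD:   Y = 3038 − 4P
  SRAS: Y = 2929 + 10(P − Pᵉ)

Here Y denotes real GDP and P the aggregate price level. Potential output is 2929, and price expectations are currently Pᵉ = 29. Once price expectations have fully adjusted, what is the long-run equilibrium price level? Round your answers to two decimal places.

Long-run P = 27.25

Short run: with Pᵉ = 29, SRAS is Y = 2639 + 10P. Setting AD = SRAS gives 399 = 14P, so P = 28.50 and Y = 3038 − 4P = 2924.00.
Output 2924.00 is below potential 2929, so over time expected prices fall and SRAS shifts right until Y returns to 2929.
Long run: Y = 2929 on the AD curve gives 2929 = 3038 − 4P, so P = 27.25.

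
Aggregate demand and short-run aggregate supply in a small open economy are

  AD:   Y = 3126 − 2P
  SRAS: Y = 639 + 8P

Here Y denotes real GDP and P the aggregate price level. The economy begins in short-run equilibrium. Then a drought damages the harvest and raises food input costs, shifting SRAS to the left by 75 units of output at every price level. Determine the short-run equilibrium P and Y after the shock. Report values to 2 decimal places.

This is a negative supply shock: SRAS shifts left.
New SRAS: Y = 564 + 8P.
Set AD = SRAS: 3126 − 2P = 564 + 8P, so 2562 = 10P and P = 256.20.
Substituting into AD, Y = 2613.60.

P = 256.20, Y = 2613.60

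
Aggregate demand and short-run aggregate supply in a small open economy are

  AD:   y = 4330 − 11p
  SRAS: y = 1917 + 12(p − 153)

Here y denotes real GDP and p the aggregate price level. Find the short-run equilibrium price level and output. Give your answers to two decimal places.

p = 184.74, y = 2297.87

Write SRAS as y = 1917 + 12p − 1836 = 81 + 12p.
Set AD = SRAS: 4330 − 11p = 81 + 12p, so 4249 = 23p and p = 184.74.
Substituting into AD, y = 4330 − 11p = 2297.87.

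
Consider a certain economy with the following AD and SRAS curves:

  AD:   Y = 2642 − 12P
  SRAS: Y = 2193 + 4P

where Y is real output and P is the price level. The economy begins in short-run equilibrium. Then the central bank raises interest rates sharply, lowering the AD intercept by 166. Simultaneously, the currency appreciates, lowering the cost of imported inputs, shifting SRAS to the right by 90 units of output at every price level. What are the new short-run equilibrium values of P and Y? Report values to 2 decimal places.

P = 12.06, Y = 2331.25

After both shocks: AD is Y = 2476 − 12P and SRAS is Y = 2283 + 4P.
Setting them equal: 193 = 16P, so P = 12.06.
Substituting into AD, Y = 2331.25.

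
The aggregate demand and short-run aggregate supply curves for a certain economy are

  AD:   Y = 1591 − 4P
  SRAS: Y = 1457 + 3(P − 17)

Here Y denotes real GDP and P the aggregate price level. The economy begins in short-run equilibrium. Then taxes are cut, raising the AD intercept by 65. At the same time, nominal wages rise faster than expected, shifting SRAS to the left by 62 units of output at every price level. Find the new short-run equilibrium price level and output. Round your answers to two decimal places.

After both shocks: AD is Y = 1656 − 4P and SRAS is Y = 1344 + 3P.
Setting them equal: 312 = 7P, so P = 44.57.
Substituting into AD, Y = 1477.71.

P = 44.57, Y = 1477.71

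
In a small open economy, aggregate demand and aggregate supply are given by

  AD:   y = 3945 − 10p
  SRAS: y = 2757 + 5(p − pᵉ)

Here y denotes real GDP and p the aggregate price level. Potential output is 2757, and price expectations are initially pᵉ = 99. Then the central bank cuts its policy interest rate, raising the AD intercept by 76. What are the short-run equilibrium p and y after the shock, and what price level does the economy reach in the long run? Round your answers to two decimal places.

AD shifts right: new AD is y = 4021 − 10p. With pᵉ = 99, SRAS is y = 2262 + 5p.
Short run: 4021 − 10p = 2262 + 5p gives 1759 = 15p, so p = 117.27 and y = 4021 − 10p = 2848.33.
y = 2848.33 is above potential 2757; expectations adjust and SRAS shifts left until y = 2757.
Long run: on the new AD curve, 2757 = 4021 − 10p gives p = 126.40.

Short run: p = 117.27, y = 2848.33. Long run: p = 126.40.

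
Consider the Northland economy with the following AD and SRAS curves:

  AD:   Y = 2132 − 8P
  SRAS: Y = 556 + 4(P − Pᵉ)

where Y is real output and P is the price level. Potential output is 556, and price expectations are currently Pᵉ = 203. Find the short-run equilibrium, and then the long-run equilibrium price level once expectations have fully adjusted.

Short run: with Pᵉ = 203, SRAS is Y = 4P − 256. Setting AD = SRAS gives 2388 = 12P, so P = 199 and Y = 2132 − 8·199 = 540.
Output 540 is below potential 556, so over time expected prices fall and SRAS shifts right until Y returns to 556.
Long run: Y = 556 on the AD curve gives 556 = 2132 − 8P, so P = 197.

Short run: P = 199, Y = 540. Long run: P = 197.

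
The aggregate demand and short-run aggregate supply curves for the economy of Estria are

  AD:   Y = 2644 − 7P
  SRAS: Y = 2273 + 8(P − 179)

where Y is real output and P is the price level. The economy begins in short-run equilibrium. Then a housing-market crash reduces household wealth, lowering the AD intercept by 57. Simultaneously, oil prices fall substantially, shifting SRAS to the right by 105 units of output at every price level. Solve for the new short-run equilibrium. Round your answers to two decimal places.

After both shocks: AD is Y = 2587 − 7P and SRAS is Y = 946 + 8P.
Setting them equal: 1641 = 15P, so P = 109.40.
Substituting into AD, Y = 1821.20.

P = 109.40, Y = 1821.20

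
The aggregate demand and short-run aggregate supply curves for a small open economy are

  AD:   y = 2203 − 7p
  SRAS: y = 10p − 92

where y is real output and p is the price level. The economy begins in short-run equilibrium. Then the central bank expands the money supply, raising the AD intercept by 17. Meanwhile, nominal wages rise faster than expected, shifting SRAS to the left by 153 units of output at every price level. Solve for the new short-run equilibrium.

p = 145, y = 1205

After both shocks: AD is y = 2220 − 7p and SRAS is y = 10p − 245.
Setting them equal: 2465 = 17p, so p = 145.
y = 2220 − 7·145 = 1205.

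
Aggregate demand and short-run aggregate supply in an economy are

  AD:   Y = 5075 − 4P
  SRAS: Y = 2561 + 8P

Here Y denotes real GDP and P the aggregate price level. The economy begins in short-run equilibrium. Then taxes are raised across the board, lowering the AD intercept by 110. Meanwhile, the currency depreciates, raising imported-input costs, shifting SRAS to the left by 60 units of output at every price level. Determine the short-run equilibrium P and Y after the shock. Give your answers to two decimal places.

P = 205.33, Y = 4143.67

After both shocks: AD is Y = 4965 − 4P and SRAS is Y = 2501 + 8P.
Setting them equal: 2464 = 12P, so P = 205.33.
Substituting into AD, Y = 4143.67.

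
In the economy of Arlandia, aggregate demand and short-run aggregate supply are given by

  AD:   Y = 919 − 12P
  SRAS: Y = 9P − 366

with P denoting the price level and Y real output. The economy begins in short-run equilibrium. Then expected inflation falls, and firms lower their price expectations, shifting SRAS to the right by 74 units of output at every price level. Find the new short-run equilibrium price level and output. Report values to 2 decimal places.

P = 57.67, Y = 227.00

This is a positive supply shock: SRAS shifts right.
New SRAS: Y = 9P − 292.
Set AD = SRAS: 919 − 12P = 9P − 292, so 1211 = 21P and P = 57.67.
Substituting into AD, Y = 227.00.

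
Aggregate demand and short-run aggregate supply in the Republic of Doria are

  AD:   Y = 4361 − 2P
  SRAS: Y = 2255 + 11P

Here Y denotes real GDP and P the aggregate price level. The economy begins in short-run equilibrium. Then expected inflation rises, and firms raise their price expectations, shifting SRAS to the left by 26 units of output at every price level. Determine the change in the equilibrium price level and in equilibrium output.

This is a negative supply shock: SRAS shifts left.
New SRAS: Y = 2229 + 11P.
Set AD = SRAS: 4361 − 2P = 2229 + 11P, so 2132 = 13P and P = 164.
Y = 4361 − 2·164 = 4033.
Initially P = 162, Y = 4037, so ΔP = +2 and ΔY = -4.

ΔP = +2, ΔY = -4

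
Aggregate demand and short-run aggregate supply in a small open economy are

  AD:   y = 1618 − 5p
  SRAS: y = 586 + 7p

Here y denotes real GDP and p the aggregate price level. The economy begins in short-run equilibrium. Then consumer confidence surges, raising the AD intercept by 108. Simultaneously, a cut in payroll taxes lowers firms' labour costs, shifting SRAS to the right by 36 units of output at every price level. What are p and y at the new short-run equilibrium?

p = 92, y = 1266

After both shocks: AD is y = 1726 − 5p and SRAS is y = 622 + 7p.
Setting them equal: 1104 = 12p, so p = 92.
y = 1726 − 5·92 = 1266.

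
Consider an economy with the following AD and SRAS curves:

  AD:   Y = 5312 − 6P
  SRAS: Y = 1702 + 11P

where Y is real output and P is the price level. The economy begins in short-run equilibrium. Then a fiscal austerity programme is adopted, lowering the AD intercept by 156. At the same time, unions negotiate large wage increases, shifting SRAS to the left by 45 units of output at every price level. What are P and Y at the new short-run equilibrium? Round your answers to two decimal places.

After both shocks: AD is Y = 5156 − 6P and SRAS is Y = 1657 + 11P.
Setting them equal: 3499 = 17P, so P = 205.82.
Substituting into AD, Y = 3921.06.

P = 205.82, Y = 3921.06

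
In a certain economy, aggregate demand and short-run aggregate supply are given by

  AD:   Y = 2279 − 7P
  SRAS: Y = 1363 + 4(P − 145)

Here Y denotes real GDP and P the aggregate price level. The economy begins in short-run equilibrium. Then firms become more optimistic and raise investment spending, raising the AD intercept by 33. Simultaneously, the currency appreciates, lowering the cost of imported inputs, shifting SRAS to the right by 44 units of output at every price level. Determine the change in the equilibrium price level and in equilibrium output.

ΔP = -1, ΔY = +40

After both shocks: AD is Y = 2312 − 7P and SRAS is Y = 827 + 4P.
Setting them equal: 1485 = 11P, so P = 135.
Y = 2312 − 7·135 = 1367.
Initially P = 136, Y = 1327, so ΔP = -1 and ΔY = +40.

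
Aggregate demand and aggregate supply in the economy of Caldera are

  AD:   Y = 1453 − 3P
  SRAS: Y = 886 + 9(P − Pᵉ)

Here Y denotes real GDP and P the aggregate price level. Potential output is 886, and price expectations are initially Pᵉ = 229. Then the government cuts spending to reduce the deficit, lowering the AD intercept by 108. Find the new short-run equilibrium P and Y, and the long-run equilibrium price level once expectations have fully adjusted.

AD shifts left: new AD is Y = 1345 − 3P. With Pᵉ = 229, SRAS is Y = 9P − 1175.
Short run: 1345 − 3P = 9P − 1175 gives 2520 = 12P, so P = 210 and Y = 1345 − 3·210 = 715.
Y = 715 is below potential 886; expectations adjust and SRAS shifts right until Y = 886.
Long run: on the new AD curve, 886 = 1345 − 3P gives P = 153.

Short run: P = 210, Y = 715. Long run: P = 153.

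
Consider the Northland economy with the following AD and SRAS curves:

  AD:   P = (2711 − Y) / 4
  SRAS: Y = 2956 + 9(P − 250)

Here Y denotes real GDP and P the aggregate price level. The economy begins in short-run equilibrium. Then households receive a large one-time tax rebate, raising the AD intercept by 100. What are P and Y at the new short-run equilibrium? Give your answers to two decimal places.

This is a positive demand shock: AD shifts right.
New AD: Y = 2811 − 4P.
SRAS can be written Y = 706 + 9P.
Set AD = SRAS: 2811 − 4P = 706 + 9P, so 2105 = 13P and P = 161.92.
Substituting into AD, Y = 2163.31.

P = 161.92, Y = 2163.31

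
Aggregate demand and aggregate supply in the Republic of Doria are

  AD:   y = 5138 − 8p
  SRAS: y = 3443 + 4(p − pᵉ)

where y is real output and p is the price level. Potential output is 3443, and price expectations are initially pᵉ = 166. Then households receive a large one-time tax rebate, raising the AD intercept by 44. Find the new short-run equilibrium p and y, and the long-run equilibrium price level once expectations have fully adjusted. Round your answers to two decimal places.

Short run: p = 200.25, y = 3580.00. Long run: p = 217.38.

AD shifts right: new AD is y = 5182 − 8p. With pᵉ = 166, SRAS is y = 2779 + 4p.
Short run: 5182 − 8p = 2779 + 4p gives 2403 = 12p, so p = 200.25 and y = 5182 − 8p = 3580.00.
y = 3580.00 is above potential 3443; expectations adjust and SRAS shifts left until y = 3443.
Long run: on the new AD curve, 3443 = 5182 − 8p gives p = 217.38.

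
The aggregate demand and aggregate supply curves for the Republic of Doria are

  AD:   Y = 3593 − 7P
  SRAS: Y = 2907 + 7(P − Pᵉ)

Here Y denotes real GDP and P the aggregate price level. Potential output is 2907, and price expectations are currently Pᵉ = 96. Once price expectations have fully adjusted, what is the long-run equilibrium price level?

Short run: with Pᵉ = 96, SRAS is Y = 2235 + 7P. Setting AD = SRAS gives 1358 = 14P, so P = 97 and Y = 3593 − 7·97 = 2914.
Output 2914 is above potential 2907, so over time expected prices rise and SRAS shifts left until Y returns to 2907.
Long run: Y = 2907 on the AD curve gives 2907 = 3593 − 7P, so P = 98.

Long-run P = 98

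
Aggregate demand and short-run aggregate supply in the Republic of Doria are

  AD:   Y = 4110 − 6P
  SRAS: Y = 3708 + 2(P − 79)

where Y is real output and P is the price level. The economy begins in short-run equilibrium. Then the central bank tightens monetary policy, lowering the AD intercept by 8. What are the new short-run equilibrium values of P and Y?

P = 69, Y = 3688

This is a negative demand shock: AD shifts left.
New AD: Y = 4102 − 6P.
SRAS can be written Y = 3550 + 2P.
Set AD = SRAS: 4102 − 6P = 3550 + 2P, so 552 = 8P and P = 69.
Y = 4102 − 6·69 = 3688.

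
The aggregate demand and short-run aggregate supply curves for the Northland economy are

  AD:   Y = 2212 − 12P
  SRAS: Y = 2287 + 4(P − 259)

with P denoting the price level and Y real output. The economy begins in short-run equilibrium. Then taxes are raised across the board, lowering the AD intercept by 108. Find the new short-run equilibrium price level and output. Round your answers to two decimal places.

P = 53.31, Y = 1464.25

This is a negative demand shock: AD shifts left.
New AD: Y = 2104 − 12P.
SRAS can be written Y = 1251 + 4P.
Set AD = SRAS: 2104 − 12P = 1251 + 4P, so 853 = 16P and P = 53.31.
Substituting into AD, Y = 1464.25.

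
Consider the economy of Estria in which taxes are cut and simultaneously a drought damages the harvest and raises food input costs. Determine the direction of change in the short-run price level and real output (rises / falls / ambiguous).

The first event is a positive demand shock: AD shifts right, which by itself pushes P up and Y up.
The second is an adverse supply shock: SRAS shifts left, which by itself pushes P up and Y down.
Both shocks push P up, so P rises. The two shocks push Y in opposite directions, so the effect on Y is ambiguous.

Price level: rises; output: ambiguous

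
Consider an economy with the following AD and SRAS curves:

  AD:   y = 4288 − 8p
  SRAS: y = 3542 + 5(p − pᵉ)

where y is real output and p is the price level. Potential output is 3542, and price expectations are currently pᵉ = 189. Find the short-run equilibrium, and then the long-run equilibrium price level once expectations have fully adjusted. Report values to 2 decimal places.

Short run: p = 130.08, y = 3247.38. Long run: p = 93.25.

Short run: with pᵉ = 189, SRAS is y = 2597 + 5p. Setting AD = SRAS gives 1691 = 13p, so p = 130.08 and y = 4288 − 8p = 3247.38.
Output 3247.38 is below potential 3542, so over time expected prices fall and SRAS shifts right until y returns to 3542.
Long run: y = 3542 on the AD curve gives 3542 = 4288 − 8p, so p = 93.25.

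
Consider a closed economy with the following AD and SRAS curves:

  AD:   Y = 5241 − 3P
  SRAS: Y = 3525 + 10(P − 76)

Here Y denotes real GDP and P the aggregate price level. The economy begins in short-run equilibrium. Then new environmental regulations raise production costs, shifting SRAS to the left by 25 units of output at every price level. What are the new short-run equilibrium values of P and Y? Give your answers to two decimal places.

This is a negative supply shock: SRAS shifts left.
New SRAS: Y = 2740 + 10P.
Set AD = SRAS: 5241 − 3P = 2740 + 10P, so 2501 = 13P and P = 192.38.
Substituting into AD, Y = 4663.85.

P = 192.38, Y = 4663.85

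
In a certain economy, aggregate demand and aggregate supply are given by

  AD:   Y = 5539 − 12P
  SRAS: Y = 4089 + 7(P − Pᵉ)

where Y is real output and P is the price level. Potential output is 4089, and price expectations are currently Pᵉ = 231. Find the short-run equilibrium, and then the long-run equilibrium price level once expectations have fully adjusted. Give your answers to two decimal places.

Short run: with Pᵉ = 231, SRAS is Y = 2472 + 7P. Setting AD = SRAS gives 3067 = 19P, so P = 161.42 and Y = 5539 − 12P = 3601.95.
Output 3601.95 is below potential 4089, so over time expected prices fall and SRAS shifts right until Y returns to 4089.
Long run: Y = 4089 on the AD curve gives 4089 = 5539 − 12P, so P = 120.83.

Short run: P = 161.42, Y = 3601.95. Long run: P = 120.83.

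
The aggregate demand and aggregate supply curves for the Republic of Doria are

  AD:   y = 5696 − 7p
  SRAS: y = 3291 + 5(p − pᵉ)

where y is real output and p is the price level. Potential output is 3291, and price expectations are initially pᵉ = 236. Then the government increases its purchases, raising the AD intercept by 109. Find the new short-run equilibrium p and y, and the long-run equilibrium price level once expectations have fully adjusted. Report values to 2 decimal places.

AD shifts right: new AD is y = 5805 − 7p. With pᵉ = 236, SRAS is y = 2111 + 5p.
Short run: 5805 − 7p = 2111 + 5p gives 3694 = 12p, so p = 307.83 and y = 5805 − 7p = 3650.17.
y = 3650.17 is above potential 3291; expectations adjust and SRAS shifts left until y = 3291.
Long run: on the new AD curve, 3291 = 5805 − 7p gives p = 359.14.

Short run: p = 307.83, y = 3650.17. Long run: p = 359.14.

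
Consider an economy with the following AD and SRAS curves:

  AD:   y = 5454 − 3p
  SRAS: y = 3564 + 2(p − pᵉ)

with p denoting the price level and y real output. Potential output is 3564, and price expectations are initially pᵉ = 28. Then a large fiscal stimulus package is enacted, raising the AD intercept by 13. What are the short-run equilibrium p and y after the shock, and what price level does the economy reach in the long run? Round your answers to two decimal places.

Short run: p = 391.80, y = 4291.60. Long run: p = 634.33.

AD shifts right: new AD is y = 5467 − 3p. With pᵉ = 28, SRAS is y = 3508 + 2p.
Short run: 5467 − 3p = 3508 + 2p gives 1959 = 5p, so p = 391.80 and y = 5467 − 3p = 4291.60.
y = 4291.60 is above potential 3564; expectations adjust and SRAS shifts left until y = 3564.
Long run: on the new AD curve, 3564 = 5467 − 3p gives p = 634.33.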